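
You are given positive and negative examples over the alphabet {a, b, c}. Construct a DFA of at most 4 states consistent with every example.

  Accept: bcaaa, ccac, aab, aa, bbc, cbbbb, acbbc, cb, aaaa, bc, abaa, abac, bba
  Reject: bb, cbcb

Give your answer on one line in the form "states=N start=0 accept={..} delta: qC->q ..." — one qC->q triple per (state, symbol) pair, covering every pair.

State merging on the prefix tree: take the shortest (then alphabetical) example prefix whose next move is undefined and point that move at state 0, else 1, else 2, ...; a target is out if some Accept/Reject pair would then sit in one state with the same input left (inseparable). If every existing state is out, open a new one.
a: 0a undefined. 0a->0: ok.
b: 0b undefined. 0b->0: no, aab/bb meet in 0. Open state 1: 0b->1.
c: 0c undefined. 0c->0: ok.
bb: 1b undefined. 1b->0: no, ccac/bb meet in 0. 1b->1: no, aab/bb meet in 1. Open state 2: 1b->2.
bc: 1c undefined. 1c->0: no, aab/cbcb meet in 1. 1c->1: ok.
aba: 1a undefined. 1a->0: ok.
bba: 2a undefined. 2a->0: ok.
bbc: 2c undefined. 2c->0: ok.
cbbb: 2b undefined. 2b->0: ok.
All examples now run through 3 states with every (state, symbol) defined. Accept strings end in {0,1}, Reject strings end in {2}; accept={0,1}.

states=3 start=0 accept={0,1} delta: 0a->0 0b->1 0c->0 1a->0 1b->2 1c->1 2a->0 2b->0 2c->0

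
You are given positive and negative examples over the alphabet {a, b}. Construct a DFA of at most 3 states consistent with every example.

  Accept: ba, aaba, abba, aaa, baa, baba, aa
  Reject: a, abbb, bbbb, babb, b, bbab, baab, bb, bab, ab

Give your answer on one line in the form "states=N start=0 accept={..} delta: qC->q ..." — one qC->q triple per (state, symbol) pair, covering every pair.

Fold the examples into a partial DFA from state 0: repeatedly fix the first undefined (state, symbol) met by the shortest-then-alphabetical prefix, trying targets in increasing order and rejecting any under which an Accept and a Reject string meet in one state with the same remainder; add a state when all current targets are rejected. Accepting states are where Accept strings end.
a: 0a undefined. 0a->0: no, aaa/a meet in 0. Open state 1: 0a->1.
b: 0b undefined. 0b->0: no, ba/a meet in 1. 0b->1: ok.
aa: 1a undefined. 1a->0: no, aaa/a meet in 1. 1a->1: no, ba/a meet in 1. Open state 2: 1a->2.
ab: 1b undefined. 1b->0: ok.
aaa: 2a undefined. 2a->0: no, aaa/abbb meet in 0. 2a->1: no, aaa/a meet in 1. 2a->2: ok.
aab: 2b undefined. 2b->0: no, aaba/a meet in 1. 2b->1: ok.
All examples now run through 3 states with every (state, symbol) defined. Accept strings end in {2}, Reject strings end in {0,1}; accept={2}.

states=3 start=0 accept={2} delta: 0a->1 0b->1 1a->2 1b->0 2a->2 2b->1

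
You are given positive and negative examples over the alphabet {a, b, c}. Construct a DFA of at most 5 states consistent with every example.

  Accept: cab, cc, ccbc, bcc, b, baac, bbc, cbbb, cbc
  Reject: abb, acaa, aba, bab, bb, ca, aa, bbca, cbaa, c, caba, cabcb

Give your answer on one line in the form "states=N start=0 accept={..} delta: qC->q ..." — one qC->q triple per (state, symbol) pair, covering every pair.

Grow the machine one transition at a time. Run the examples from 0; the earliest place one falls off (shortest prefix, ties alphabetical) gets sent to the lowest-numbered state that keeps every Accept/Reject pair distinguishable — a pair clashes when both reach the same state with identical unread suffix — and to a fresh state only if none does.
a: 0a undefined. 0a->0: ok.
b: 0b undefined. 0b->0: no, b/abb meet in 0. Open state 1: 0b->1.
c: 0c undefined. 0c->0: no, cc/acaa meet in 0. 0c->1: no, cab/bab meet in 1 with "ab" left. Open state 2: 0c->2.
ba: 1a undefined. 1a->0: no, b/bab meet in 1. 1a->1: no, b/aba meet in 1. 1a->2: ok.
bb: 1b undefined. 1b->0: no, bbc/aba meet in 2. 1b->1: no, b/abb meet in 1. 1b->2: ok.
bc: 1c undefined. 1c->0: no, bcc/abb meet in 2. 1c->1: ok.
ca: 2a undefined. 2a->0: no, baac/abb meet in 2. 2a->1: no, cab/abb meet in 2. 2a->2: no, cab/bab meet in 2 with "b" left. Open state 3: 2a->3.
cb: 2b undefined. 2b->0: no, cbbb/abb meet in 2. 2b->1: no, bcc/bab meet in 1. 2b->2: no, cbbb/abb meet in 2. 2b->3: ok.
cc: 2c undefined. 2c->0: no, cc/aa meet in 0. 2c->1: ok.
cab: 3b undefined. 3b->0: no, cab/aa meet in 0. 3b->1: no, cbbb/abb meet in 2. 3b->2: no, cab/abb meet in 2. 3b->3: no, cab/bab meet in 3. Open state 4: 3b->4.
cba: 3a undefined. 3a->0: ok.
cbc: 3c undefined. 3c->0: no, baac/acaa meet in 0. 3c->1: ok.
caba: 4a undefined. 4a->0: ok.
cabc: 4c undefined. 4c->0: no, cc/cabcb meet in 1. 4c->1: ok.
cbbb: 4b undefined. 4b->0: no, cbbb/acaa meet in 0. 4b->1: ok.
All examples now run through 5 states with every (state, symbol) defined. Accept strings end in {1,4}, Reject strings end in {0,2,3}; accept={1,4}.

states=5 start=0 accept={1,4} delta: 0a->0 0b->1 0c->2 1a->2 1b->2 1c->1 2a->3 2b->3 2c->1 3a->0 3b->4 3c->1 4a->0 4b->1 4c->1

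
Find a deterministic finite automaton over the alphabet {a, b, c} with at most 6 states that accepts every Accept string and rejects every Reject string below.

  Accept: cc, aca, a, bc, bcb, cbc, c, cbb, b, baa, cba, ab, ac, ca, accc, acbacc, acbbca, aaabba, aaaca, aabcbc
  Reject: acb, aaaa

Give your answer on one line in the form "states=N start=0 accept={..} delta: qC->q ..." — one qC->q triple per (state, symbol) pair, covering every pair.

states=5 start=0 accept={0,1,2,3} delta: 0a->1 0b->0 0c->0 1a->2 1b->0 1c->2 2a->3 2b->4 2c->0 3a->4 3b->0 3c->0 4a->0 4b->0 4c->0

Fold the examples into a partial DFA from state 0: repeatedly fix the first undefined (state, symbol) met by the shortest-then-alphabetical prefix, trying targets in increasing order and rejecting any under which an Accept and a Reject string meet in one state with the same remainder; add a state when all current targets are rejected. Accepting states are where Accept strings end.
a: 0a undefined. 0a->0: no, a/aaaa meet in 0. Open state 1: 0a->1.
b: 0b undefined. 0b->0: ok.
c: 0c undefined. 0c->0: ok.
aa: 1a undefined. 1a->0: no, cc/aaaa meet in 0. 1a->1: no, a/aaaa meet in 1. Open state 2: 1a->2.
ab: 1b undefined. 1b->0: ok.
ac: 1c undefined. 1c->0: no, cc/acb meet in 0. 1c->1: no, cc/acb meet in 0. 1c->2: ok.
aaa: 2a undefined. 2a->0: no, a/aaaa meet in 1. 2a->1: no, baa/aaaa meet in 2. 2a->2: no, aca/aaaa meet in 2. Open state 3: 2a->3.
aab: 2b undefined. 2b->0: no, cc/acb meet in 0. 2b->1: no, a/acb meet in 1. 2b->2: no, baa/acb meet in 2. 2b->3: no, aca/acb meet in 3. Open state 4: 2b->4.
acc: 2c undefined. 2c->0: ok.
aaaa: 3a undefined. 3a->0: no, cc/aaaa meet in 0. 3a->1: no, a/aaaa meet in 1. 3a->2: no, baa/aaaa meet in 2. 3a->3: no, aca/aaaa meet in 3. 3a->4: ok.
aaab: 3b undefined. 3b->0: ok.
aaac: 3c undefined. 3c->0: ok.
aabc: 4c undefined. 4c->0: ok.
acba: 4a undefined. 4a->0: ok.
acbb: 4b undefined. 4b->0: ok.
All examples now run through 5 states with every (state, symbol) defined. Accept strings end in {0,1,2,3}, Reject strings end in {4}; accept={0,1,2,3}.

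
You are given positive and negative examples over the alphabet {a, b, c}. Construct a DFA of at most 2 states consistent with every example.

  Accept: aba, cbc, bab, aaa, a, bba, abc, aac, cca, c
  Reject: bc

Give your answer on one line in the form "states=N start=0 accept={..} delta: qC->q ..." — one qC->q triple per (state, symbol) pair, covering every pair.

Fold the examples into a partial DFA from state 0: repeatedly fix the first undefined (state, symbol) met by the shortest-then-alphabetical prefix, trying targets in increasing order and rejecting any under which an Accept and a Reject string meet in one state with the same remainder; add a state when all current targets are rejected. Accepting states are where Accept strings end.
a: 0a undefined. 0a->0: no, abc/bc meet in 0 with "bc" left. Open state 1: 0a->1.
b: 0b undefined. 0b->0: no, c/bc meet in 0 with "c" left. 0b->1: ok.
c: 0c undefined. 0c->0: no, cbc/bc meet in 1 with "c" left. 0c->1: ok.
aa: 1a undefined. 1a->0: ok.
ab: 1b undefined. 1b->0: ok.
bc: 1c undefined. 1c->0: ok.
All examples now run through 2 states with every (state, symbol) defined. Accept strings end in {1}, Reject strings end in {0}; accept={1}.

states=2 start=0 accept={1} delta: 0a->1 0b->1 0c->1 1a->0 1b->0 1c->0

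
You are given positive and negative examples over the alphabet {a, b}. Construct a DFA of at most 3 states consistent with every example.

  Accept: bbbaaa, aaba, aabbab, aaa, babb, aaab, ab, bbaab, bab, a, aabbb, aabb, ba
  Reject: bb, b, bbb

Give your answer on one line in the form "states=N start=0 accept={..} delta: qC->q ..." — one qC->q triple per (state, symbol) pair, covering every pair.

states=2 start=0 accept={1} delta: 0a->1 0b->0 1a->1 1b->1

State merging on the prefix tree: take the shortest (then alphabetical) example prefix whose next move is undefined and point that move at state 0, else 1, else 2, ...; a target is out if some Accept/Reject pair would then sit in one state with the same input left (inseparable). If every existing state is out, open a new one.
a: 0a undefined. 0a->0: no, aaab/b meet in 0 with "b" left. Open state 1: 0a->1.
b: 0b undefined. 0b->0: ok.
aa: 1a undefined. 1a->0: no, bbaab/bb meet in 0. 1a->1: ok.
ab: 1b undefined. 1b->0: no, aabbab/bb meet in 0. 1b->1: ok.
All examples now run through 2 states with every (state, symbol) defined. Accept strings end in {1}, Reject strings end in {0}; accept={1}.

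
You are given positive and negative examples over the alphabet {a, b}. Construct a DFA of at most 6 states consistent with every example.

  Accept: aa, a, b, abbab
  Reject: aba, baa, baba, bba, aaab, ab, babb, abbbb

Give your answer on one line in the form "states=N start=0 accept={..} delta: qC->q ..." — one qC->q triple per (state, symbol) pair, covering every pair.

Grow the machine one transition at a time. Run the examples from 0; the earliest place one falls off (shortest prefix, ties alphabetical) gets sent to the lowest-numbered state that keeps every Accept/Reject pair distinguishable — a pair clashes when both reach the same state with identical unread suffix — and to a fresh state only if none does.
a: 0a undefined. 0a->0: no, b/aaab meet in 0 with "b" left. Open state 1: 0a->1.
b: 0b undefined. 0b->0: no, aa/baa meet in 1 with "a" left. 0b->1: ok.
aa: 1a undefined. 1a->0: no, aa/baba meet in 0. 1a->1: no, aa/baa meet in 1. Open state 2: 1a->2.
ab: 1b undefined. 1b->0: no, a/aba meet in 1. 1b->1: no, aa/aba meet in 2. 1b->2: no, aa/ab meet in 2. Open state 3: 1b->3.
aaa: 2a undefined. 2a->0: no, a/aaab meet in 1. 2a->1: no, a/baa meet in 1. 2a->2: no, aa/baa meet in 2. 2a->3: ok.
aba: 3a undefined. 3a->0: ok.
abb: 3b undefined. 3b->0: no, abbab/baa meet in 3. 3b->1: no, a/aaab meet in 1. 3b->2: no, aa/aaab meet in 2. 3b->3: ok.
bab: 2b undefined. 2b->0: no, a/baba meet in 1. 2b->1: no, aa/baba meet in 2. 2b->2: no, aa/babb meet in 2. 2b->3: ok.
All examples now run through 4 states with every (state, symbol) defined. Accept strings end in {1,2}, Reject strings end in {0,3}; accept={1,2}.

states=4 start=0 accept={1,2} delta: 0a->1 0b->1 1a->2 1b->3 2a->3 2b->3 3a->0 3b->3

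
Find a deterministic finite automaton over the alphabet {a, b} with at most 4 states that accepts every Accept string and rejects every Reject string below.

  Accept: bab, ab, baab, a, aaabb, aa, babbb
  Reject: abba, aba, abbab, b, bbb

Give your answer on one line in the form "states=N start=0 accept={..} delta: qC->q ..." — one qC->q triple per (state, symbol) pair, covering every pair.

states=3 start=0 accept={1,2} delta: 0a->1 0b->0 1a->1 1b->2 2a->0 2b->2

State merging on the prefix tree: take the shortest (then alphabetical) example prefix whose next move is undefined and point that move at state 0, else 1, else 2, ...; a target is out if some Accept/Reject pair would then sit in one state with the same input left (inseparable). If every existing state is out, open a new one.
a: 0a undefined. 0a->0: no, ab/b meet in 0 with "b" left. Open state 1: 0a->1.
b: 0b undefined. 0b->0: ok.
aa: 1a undefined. 1a->0: no, baab/b meet in 0. 1a->1: ok.
ab: 1b undefined. 1b->0: no, bab/abbab meet in 0. 1b->1: no, bab/abba meet in 1. Open state 2: 1b->2.
aba: 2a undefined. 2a->0: ok.
abb: 2b undefined. 2b->0: no, bab/abbab meet in 2. 2b->1: no, bab/abbab meet in 2. 2b->2: ok.
All examples now run through 3 states with every (state, symbol) defined. Accept strings end in {1,2}, Reject strings end in {0}; accept={1,2}.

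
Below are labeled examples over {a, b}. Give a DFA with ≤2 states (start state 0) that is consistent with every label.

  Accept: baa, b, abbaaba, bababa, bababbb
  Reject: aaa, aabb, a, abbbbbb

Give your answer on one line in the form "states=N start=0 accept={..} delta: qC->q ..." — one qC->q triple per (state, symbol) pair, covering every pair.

states=2 start=0 accept={1} delta: 0a->0 0b->1 1a->1 1b->0

State merging on the prefix tree: take the shortest (then alphabetical) example prefix whose next move is undefined and point that move at state 0, else 1, else 2, ...; a target is out if some Accept/Reject pair would then sit in one state with the same input left (inseparable). If every existing state is out, open a new one.
a: 0a undefined. 0a->0: ok.
b: 0b undefined. 0b->0: no, baa/aaa meet in 0. Open state 1: 0b->1.
ba: 1a undefined. 1a->0: no, baa/aaa meet in 0. 1a->1: ok.
abb: 1b undefined. 1b->0: ok.
All examples now run through 2 states with every (state, symbol) defined. Accept strings end in {1}, Reject strings end in {0}; accept={1}.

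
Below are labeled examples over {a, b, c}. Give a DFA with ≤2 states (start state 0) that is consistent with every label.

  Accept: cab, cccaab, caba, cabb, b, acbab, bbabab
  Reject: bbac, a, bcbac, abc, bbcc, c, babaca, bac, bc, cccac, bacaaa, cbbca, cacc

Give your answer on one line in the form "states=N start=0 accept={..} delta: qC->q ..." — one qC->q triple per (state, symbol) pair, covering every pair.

Fold the examples into a partial DFA from state 0: repeatedly fix the first undefined (state, symbol) met by the shortest-then-alphabetical prefix, trying targets in increasing order and rejecting any under which an Accept and a Reject string meet in one state with the same remainder; add a state when all current targets are rejected. Accepting states are where Accept strings end.
a: 0a undefined. 0a->0: ok.
b: 0b undefined. 0b->0: no, b/a meet in 0. Open state 1: 0b->1.
c: 0c undefined. 0c->0: ok.
ba: 1a undefined. 1a->0: no, caba/a meet in 0. 1a->1: ok.
bb: 1b undefined. 1b->0: no, cabb/bbac meet in 0. 1b->1: ok.
bc: 1c undefined. 1c->0: ok.
All examples now run through 2 states with every (state, symbol) defined. Accept strings end in {1}, Reject strings end in {0}; accept={1}.

states=2 start=0 accept={1} delta: 0a->0 0b->1 0c->0 1a->1 1b->1 1c->0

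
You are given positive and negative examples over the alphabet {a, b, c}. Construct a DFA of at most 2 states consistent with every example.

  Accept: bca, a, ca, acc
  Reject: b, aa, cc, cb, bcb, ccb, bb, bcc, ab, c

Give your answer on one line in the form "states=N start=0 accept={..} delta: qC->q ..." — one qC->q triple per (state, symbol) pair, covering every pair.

states=2 start=0 accept={1} delta: 0a->1 0b->0 0c->0 1a->0 1b->0 1c->1

Grow the machine one transition at a time. Run the examples from 0; the earliest place one falls off (shortest prefix, ties alphabetical) gets sent to the lowest-numbered state that keeps every Accept/Reject pair distinguishable — a pair clashes when both reach the same state with identical unread suffix — and to a fresh state only if none does.
a: 0a undefined. 0a->0: no, a/aa meet in 0. Open state 1: 0a->1.
b: 0b undefined. 0b->0: ok.
c: 0c undefined. 0c->0: ok.
aa: 1a undefined. 1a->0: ok.
ab: 1b undefined. 1b->0: ok.
ac: 1c undefined. 1c->0: no, acc/b meet in 0. 1c->1: ok.
All examples now run through 2 states with every (state, symbol) defined. Accept strings end in {1}, Reject strings end in {0}; accept={1}.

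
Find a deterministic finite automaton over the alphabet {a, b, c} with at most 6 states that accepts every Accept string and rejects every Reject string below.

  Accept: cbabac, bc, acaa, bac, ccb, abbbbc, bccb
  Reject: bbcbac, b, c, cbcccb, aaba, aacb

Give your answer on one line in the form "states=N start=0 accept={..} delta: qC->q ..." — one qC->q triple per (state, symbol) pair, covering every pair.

State merging on the prefix tree: take the shortest (then alphabetical) example prefix whose next move is undefined and point that move at state 0, else 1, else 2, ...; a target is out if some Accept/Reject pair would then sit in one state with the same input left (inseparable). If every existing state is out, open a new one.
a: 0a undefined. 0a->0: ok.
b: 0b undefined. 0b->0: no, bc/c meet in 0 with "c" left. Open state 1: 0b->1.
c: 0c undefined. 0c->0: no, acaa/c meet in 0. 0c->1: ok.
ba: 1a undefined. 1a->0: no, acaa/aaba meet in 0. 1a->1: no, acaa/b meet in 1. Open state 2: 1a->2.
bb: 1b undefined. 1b->0: no, abbbbc/bbcbac meet in 1. 1b->1: ok.
bc: 1c undefined. 1c->0: no, bac/bbcbac meet in 2 with "c" left. 1c->1: no, bc/b meet in 1. 1c->2: no, cbabac/bbcbac meet in 2 with "bac" left. Open state 3: 1c->3.
bac: 2c undefined. 2c->0: ok.
bcc: 3c undefined. 3c->0: no, bccb/b meet in 1. 3c->1: no, ccb/cbcccb meet in 3 with "b" left. 3c->2: ok.
ccb: 3b undefined. 3b->0: ok.
acaa: 2a undefined. 2a->0: ok.
bccb: 2b undefined. 2b->0: no, cbabac/bbcbac meet in 1. 2b->1: no, bccb/bbcbac meet in 1. 2b->2: no, cbabac/bbcbac meet in 1. 2b->3: ok.
cbaba: 3a undefined. 3a->0: no, cbabac/bbcbac meet in 1. 3a->1: ok.
All examples now run through 4 states with every (state, symbol) defined. Accept strings end in {0,3}, Reject strings end in {1,2}; accept={0,3}.

states=4 start=0 accept={0,3} delta: 0a->0 0b->1 0c->1 1a->2 1b->1 1c->3 2a->0 2b->3 2c->0 3a->1 3b->0 3c->2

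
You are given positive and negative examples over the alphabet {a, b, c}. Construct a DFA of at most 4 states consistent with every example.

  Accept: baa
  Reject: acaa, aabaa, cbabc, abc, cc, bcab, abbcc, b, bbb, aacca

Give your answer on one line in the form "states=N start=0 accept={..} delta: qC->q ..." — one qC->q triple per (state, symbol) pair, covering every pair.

states=3 start=0 accept={1} delta: 0a->1 0b->0 0c->0 1a->1 1b->2 1c->2 2a->2 2b->0 2c->2

State merging on the prefix tree: take the shortest (then alphabetical) example prefix whose next move is undefined and point that move at state 0, else 1, else 2, ...; a target is out if some Accept/Reject pair would then sit in one state with the same input left (inseparable). If every existing state is out, open a new one.
a: 0a undefined. 0a->0: no, baa/aabaa meet in 0 with "baa" left. Open state 1: 0a->1.
b: 0b undefined. 0b->0: ok.
c: 0c undefined. 0c->0: ok.
aa: 1a undefined. 1a->0: no, baa/aabaa meet in 0. 1a->1: ok.
ab: 1b undefined. 1b->0: no, baa/aabaa meet in 1. 1b->1: no, baa/aabaa meet in 1. Open state 2: 1b->2.
ac: 1c undefined. 1c->0: no, baa/acaa meet in 1. 1c->1: no, baa/acaa meet in 1. 1c->2: ok.
abb: 2b undefined. 2b->0: ok.
abc: 2c undefined. 2c->0: no, baa/aacca meet in 1. 2c->1: no, baa/cbabc meet in 1. 2c->2: ok.
aca: 2a undefined. 2a->0: no, baa/acaa meet in 1. 2a->1: no, baa/acaa meet in 1. 2a->2: ok.
All examples now run through 3 states with every (state, symbol) defined. Accept strings end in {1}, Reject strings end in {0,2}; accept={1}.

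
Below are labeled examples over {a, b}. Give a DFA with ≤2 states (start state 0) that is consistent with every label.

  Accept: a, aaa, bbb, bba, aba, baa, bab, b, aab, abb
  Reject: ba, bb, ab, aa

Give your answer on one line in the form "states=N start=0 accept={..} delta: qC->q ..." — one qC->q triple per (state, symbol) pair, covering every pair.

states=2 start=0 accept={1} delta: 0a->1 0b->1 1a->0 1b->0

State merging on the prefix tree: take the shortest (then alphabetical) example prefix whose next move is undefined and point that move at state 0, else 1, else 2, ...; a target is out if some Accept/Reject pair would then sit in one state with the same input left (inseparable). If every existing state is out, open a new one.
a: 0a undefined. 0a->0: no, a/aa meet in 0. Open state 1: 0a->1.
b: 0b undefined. 0b->0: no, a/ba meet in 1. 0b->1: ok.
aa: 1a undefined. 1a->0: ok.
ab: 1b undefined. 1b->0: ok.
All examples now run through 2 states with every (state, symbol) defined. Accept strings end in {1}, Reject strings end in {0}; accept={1}.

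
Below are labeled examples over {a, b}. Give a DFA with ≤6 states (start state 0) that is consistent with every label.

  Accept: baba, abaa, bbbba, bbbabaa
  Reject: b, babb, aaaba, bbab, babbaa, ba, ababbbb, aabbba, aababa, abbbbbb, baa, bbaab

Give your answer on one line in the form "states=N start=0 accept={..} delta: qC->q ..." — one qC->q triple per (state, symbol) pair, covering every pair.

states=6 start=0 accept={5} delta: 0a->1 0b->1 1a->2 1b->2 2a->3 2b->4 3a->5 3b->0 4a->5 4b->3 5a->0 5b->2

Fold the examples into a partial DFA from state 0: repeatedly fix the first undefined (state, symbol) met by the shortest-then-alphabetical prefix, trying targets in increasing order and rejecting any under which an Accept and a Reject string meet in one state with the same remainder; add a state when all current targets are rejected. Accepting states are where Accept strings end.
a: 0a undefined. 0a->0: no, baba/aababa meet in 0 with "baba" left. Open state 1: 0a->1.
b: 0b undefined. 0b->0: no, bbbba/ba meet in 1. 0b->1: ok.
aa: 1a undefined. 1a->0: no, baba/ba meet in 0. 1a->1: no, baba/aaaba meet in 1 with "ba" left. Open state 2: 1a->2.
ab: 1b undefined. 1b->0: no, abaa/ba meet in 2. 1b->1: no, abaa/baa meet in 2 with "a" left. 1b->2: ok.
aaa: 2a undefined. 2a->0: no, abaa/b meet in 1. 2a->1: no, abaa/bbab meet in 2. 2a->2: no, baba/aaaba meet in 2 with "ba" left. Open state 3: 2a->3.
aab: 2b undefined. 2b->0: no, baba/b meet in 1. 2b->1: no, baba/babb meet in 2. 2b->2: no, baba/aabbba meet in 3. 2b->3: no, bbbba/aaaba meet in 3 with "ba" left. Open state 4: 2b->4.
aaab: 3b undefined. 3b->0: ok.
aaba: 4a undefined. 4a->0: no, baba/bbab meet in 0. 4a->1: no, baba/b meet in 1. 4a->2: no, baba/ba meet in 2. 4a->3: no, baba/baa meet in 3. 4a->4: no, baba/ababbbb meet in 4. Open state 5: 4a->5.
aabb: 4b undefined. 4b->0: no, bbbba/b meet in 1. 4b->1: no, bbbba/ba meet in 2. 4b->2: no, baba/aabbba meet in 5. 4b->3: ok.
abaa: 3a undefined. 3a->0: no, abaa/bbab meet in 0. 3a->1: no, abaa/b meet in 1. 3a->2: no, abaa/ba meet in 2. 3a->3: no, abaa/babb meet in 3. 3a->4: no, baba/babbaa meet in 5. 3a->5: ok.
aabab: 5b undefined. 5b->0: no, bbbabaa/ba meet in 2. 5b->1: no, bbbabaa/babb meet in 3. 5b->2: ok.
babbaa: 5a undefined. 5a->0: ok.
All examples now run through 6 states with every (state, symbol) defined. Accept strings end in {5}, Reject strings end in {0,1,2,3,4}; accept={5}.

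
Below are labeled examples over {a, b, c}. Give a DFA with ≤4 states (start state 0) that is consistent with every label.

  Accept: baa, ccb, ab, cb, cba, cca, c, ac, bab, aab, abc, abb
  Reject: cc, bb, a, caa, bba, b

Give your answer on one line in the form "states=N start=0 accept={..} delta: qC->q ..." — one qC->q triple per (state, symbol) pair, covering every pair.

states=4 start=0 accept={2,3} delta: 0a->1 0b->0 0c->2 1a->2 1b->3 1c->2 2a->0 2b->3 2c->1 3a->2 3b->2 3c->2

State merging on the prefix tree: take the shortest (then alphabetical) example prefix whose next move is undefined and point that move at state 0, else 1, else 2, ...; a target is out if some Accept/Reject pair would then sit in one state with the same input left (inseparable). If every existing state is out, open a new one.
a: 0a undefined. 0a->0: no, ab/b meet in 0 with "b" left. Open state 1: 0a->1.
b: 0b undefined. 0b->0: ok.
c: 0c undefined. 0c->0: no, baa/caa meet in 1 with "a" left. 0c->1: no, c/a meet in 1. Open state 2: 0c->2.
aa: 1a undefined. 1a->0: no, baa/bb meet in 0. 1a->1: no, baa/a meet in 1. 1a->2: ok.
ab: 1b undefined. 1b->0: no, ab/bb meet in 0. 1b->1: no, ab/a meet in 1. 1b->2: no, abc/cc meet in 2 with "c" left. Open state 3: 1b->3.
ac: 1c undefined. 1c->0: no, ac/bb meet in 0. 1c->1: no, ac/a meet in 1. 1c->2: ok.
ca: 2a undefined. 2a->0: ok.
cb: 2b undefined. 2b->0: no, cb/bb meet in 0. 2b->1: no, cb/a meet in 1. 2b->2: no, cba/bb meet in 0. 2b->3: ok.
cc: 2c undefined. 2c->0: no, ccb/cc meet in 0. 2c->1: ok.
abb: 3b undefined. 3b->0: no, abb/bb meet in 0. 3b->1: no, abb/cc meet in 1. 3b->2: ok.
abc: 3c undefined. 3c->0: no, abc/bb meet in 0. 3c->1: no, abc/cc meet in 1. 3c->2: ok.
cba: 3a undefined. 3a->0: no, cba/bb meet in 0. 3a->1: no, cba/cc meet in 1. 3a->2: ok.
All examples now run through 4 states with every (state, symbol) defined. Accept strings end in {2,3}, Reject strings end in {0,1}; accept={2,3}.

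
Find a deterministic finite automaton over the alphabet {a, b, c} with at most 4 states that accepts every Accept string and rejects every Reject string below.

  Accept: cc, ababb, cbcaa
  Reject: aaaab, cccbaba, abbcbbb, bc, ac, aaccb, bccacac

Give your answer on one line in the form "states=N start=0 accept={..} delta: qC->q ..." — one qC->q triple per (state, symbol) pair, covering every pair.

Fold the examples into a partial DFA from state 0: repeatedly fix the first undefined (state, symbol) met by the shortest-then-alphabetical prefix, trying targets in increasing order and rejecting any under which an Accept and a Reject string meet in one state with the same remainder; add a state when all current targets are rejected. Accepting states are where Accept strings end.
a: 0a undefined. 0a->0: ok.
b: 0b undefined. 0b->0: no, ababb/aaaab meet in 0. Open state 1: 0b->1.
c: 0c undefined. 0c->0: no, cc/ac meet in 0. 0c->1: no, cc/bc meet in 1 with "c" left. Open state 2: 0c->2.
bc: 1c undefined. 1c->0: ok.
cb: 2b undefined. 2b->0: ok.
cc: 2c undefined. 2c->0: no, cc/bc meet in 0. 2c->1: no, cc/aaaab meet in 1. 2c->2: no, cc/ac meet in 2. Open state 3: 2c->3.
aba: 1a undefined. 1a->0: ok.
abb: 1b undefined. 1b->0: no, ababb/abbcbbb meet in 0. 1b->1: no, ababb/aaaab meet in 1. 1b->2: no, ababb/ac meet in 2. 1b->3: ok.
ccc: 3c undefined. 3c->0: ok.
bcca: 2a undefined. 2a->0: no, cbcaa/cccbaba meet in 0. 2a->1: no, cbcaa/cccbaba meet in 0. 2a->2: no, cbcaa/ac meet in 2. 2a->3: ok.
aaccb: 3b undefined. 3b->0: ok.
cbcaa: 3a undefined. 3a->0: no, cbcaa/cccbaba meet in 0. 3a->1: no, cbcaa/aaaab meet in 1. 3a->2: no, cbcaa/ac meet in 2. 3a->3: ok.
All examples now run through 4 states with every (state, symbol) defined. Accept strings end in {3}, Reject strings end in {0,1,2}; accept={3}.

states=4 start=0 accept={3} delta: 0a->0 0b->1 0c->2 1a->0 1b->3 1c->0 2a->3 2b->0 2c->3 3a->3 3b->0 3c->0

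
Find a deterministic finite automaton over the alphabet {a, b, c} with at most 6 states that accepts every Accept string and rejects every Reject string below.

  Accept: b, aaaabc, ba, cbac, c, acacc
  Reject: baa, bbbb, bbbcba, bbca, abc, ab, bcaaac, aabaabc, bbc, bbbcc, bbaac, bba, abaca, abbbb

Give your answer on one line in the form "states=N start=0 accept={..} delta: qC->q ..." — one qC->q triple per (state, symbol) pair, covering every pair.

Fold the examples into a partial DFA from state 0: repeatedly fix the first undefined (state, symbol) met by the shortest-then-alphabetical prefix, trying targets in increasing order and rejecting any under which an Accept and a Reject string meet in one state with the same remainder; add a state when all current targets are rejected. Accepting states are where Accept strings end.
a: 0a undefined. 0a->0: no, b/ab meet in 0 with "b" left. Open state 1: 0a->1.
b: 0b undefined. 0b->0: no, b/bbbb meet in 0. 0b->1: ok.
c: 0c undefined. 0c->0: ok.
aa: 1a undefined. 1a->0: no, b/baa meet in 1. 1a->1: no, b/baa meet in 1. Open state 2: 1a->2.
ab: 1b undefined. 1b->0: no, b/bbca meet in 1. 1b->1: no, b/bbbb meet in 1. 1b->2: no, ba/ab meet in 2. Open state 3: 1b->3.
ac: 1c undefined. 1c->0: ok.
aaa: 2a undefined. 2a->0: no, aaaabc/abc meet in 3 with "c" left. 2a->1: no, b/baa meet in 1. 2a->2: no, ba/baa meet in 2. 2a->3: ok.
aab: 2b undefined. 2b->0: no, c/aabaabc meet in 0. 2b->1: ok.
aba: 3a undefined. 3a->0: no, b/abaca meet in 1. 3a->1: no, b/bba meet in 1. 3a->2: no, ba/bba meet in 2. 3a->3: no, aaaabc/aabaabc meet in 3 with "bc" left. Open state 4: 3a->4.
abb: 3b undefined. 3b->0: no, b/bbbb meet in 1. 3b->1: no, b/abbbb meet in 1. 3b->2: no, b/bbbb meet in 1. 3b->3: ok.
abc: 3c undefined. 3c->0: no, b/bbca meet in 1. 3c->1: no, b/abc meet in 1. 3c->2: no, ba/bbbcba meet in 2. 3c->3: ok.
abac: 4c undefined. 4c->0: no, b/abaca meet in 1. 4c->1: no, ba/abaca meet in 2. 4c->2: ok.
bbaa: 4a undefined. 4a->0: no, c/bbaac meet in 0. 4a->1: no, c/bbaac meet in 0. 4a->2: no, cbac/bbaac meet in 2 with "c" left. 4a->3: ok.
cbac: 2c undefined. 2c->0: ok.
aaaab: 4b undefined. 4b->0: ok.
All examples now run through 5 states with every (state, symbol) defined. Accept strings end in {0,1,2}, Reject strings end in {3,4}; accept={0,1,2}.

states=5 start=0 accept={0,1,2} delta: 0a->1 0b->1 0c->0 1a->2 1b->3 1c->0 2a->3 2b->1 2c->0 3a->4 3b->3 3c->3 4a->3 4b->0 4c->2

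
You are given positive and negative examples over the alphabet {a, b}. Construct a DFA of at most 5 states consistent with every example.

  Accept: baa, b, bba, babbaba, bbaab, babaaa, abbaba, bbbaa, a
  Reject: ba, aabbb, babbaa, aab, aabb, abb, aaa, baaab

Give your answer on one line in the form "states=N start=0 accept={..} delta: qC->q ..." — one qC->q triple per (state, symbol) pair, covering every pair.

states=5 start=0 accept={1,2} delta: 0a->1 0b->2 1a->2 1b->2 2a->0 2b->3 3a->2 3b->4 4a->0 4b->0

State merging on the prefix tree: take the shortest (then alphabetical) example prefix whose next move is undefined and point that move at state 0, else 1, else 2, ...; a target is out if some Accept/Reject pair would then sit in one state with the same input left (inseparable). If every existing state is out, open a new one.
a: 0a undefined. 0a->0: no, b/aab meet in 0 with "b" left. Open state 1: 0a->1.
b: 0b undefined. 0b->0: no, bba/ba meet in 1. 0b->1: no, baa/aaa meet in 1 with "aa" left. Open state 2: 0b->2.
aa: 1a undefined. 1a->0: no, b/aab meet in 2. 1a->1: no, a/aaa meet in 1. 1a->2: ok.
ab: 1b undefined. 1b->0: no, b/abb meet in 2. 1b->1: no, a/abb meet in 1. 1b->2: ok.
ba: 2a undefined. 2a->0: ok.
bb: 2b undefined. 2b->0: no, b/babbaa meet in 2. 2b->1: no, baa/aabbb meet in 1. 2b->2: no, baa/babbaa meet in 1. Open state 3: 2b->3.
bba: 3a undefined. 3a->0: no, baa/babbaa meet in 1. 3a->1: no, b/babbaa meet in 2. 3a->2: ok.
bbb: 3b undefined. 3b->0: no, b/aabbb meet in 2. 3b->1: no, baa/aabb meet in 1. 3b->2: no, b/aabb meet in 2. 3b->3: no, bbbaa/ba meet in 0. Open state 4: 3b->4.
bbba: 4a undefined. 4a->0: ok.
aabbb: 4b undefined. 4b->0: ok.
All examples now run through 5 states with every (state, symbol) defined. Accept strings end in {1,2}, Reject strings end in {0,3,4}; accept={1,2}.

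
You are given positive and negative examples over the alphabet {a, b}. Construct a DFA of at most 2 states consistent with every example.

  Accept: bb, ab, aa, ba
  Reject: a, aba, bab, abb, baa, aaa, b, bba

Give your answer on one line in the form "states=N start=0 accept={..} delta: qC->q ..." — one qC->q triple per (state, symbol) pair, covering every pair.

states=2 start=0 accept={0} delta: 0a->1 0b->1 1a->0 1b->0

Fold the examples into a partial DFA from state 0: repeatedly fix the first undefined (state, symbol) met by the shortest-then-alphabetical prefix, trying targets in increasing order and rejecting any under which an Accept and a Reject string meet in one state with the same remainder; add a state when all current targets are rejected. Accepting states are where Accept strings end.
a: 0a undefined. 0a->0: no, bb/abb meet in 0 with "bb" left. Open state 1: 0a->1.
b: 0b undefined. 0b->0: no, bb/b meet in 0. 0b->1: ok.
aa: 1a undefined. 1a->0: ok.
ab: 1b undefined. 1b->0: ok.
All examples now run through 2 states with every (state, symbol) defined. Accept strings end in {0}, Reject strings end in {1}; accept={0}.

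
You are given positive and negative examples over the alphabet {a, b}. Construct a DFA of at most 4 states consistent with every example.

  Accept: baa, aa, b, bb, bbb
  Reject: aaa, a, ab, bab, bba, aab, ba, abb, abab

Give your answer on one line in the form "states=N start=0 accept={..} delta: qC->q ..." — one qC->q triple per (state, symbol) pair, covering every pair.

states=3 start=0 accept={0,2} delta: 0a->1 0b->0 1a->2 1b->1 2a->1 2b->1

Fold the examples into a partial DFA from state 0: repeatedly fix the first undefined (state, symbol) met by the shortest-then-alphabetical prefix, trying targets in increasing order and rejecting any under which an Accept and a Reject string meet in one state with the same remainder; add a state when all current targets are rejected. Accepting states are where Accept strings end.
a: 0a undefined. 0a->0: no, aa/aaa meet in 0. Open state 1: 0a->1.
b: 0b undefined. 0b->0: ok.
aa: 1a undefined. 1a->0: no, baa/aab meet in 0. 1a->1: no, baa/aaa meet in 1. Open state 2: 1a->2.
ab: 1b undefined. 1b->0: no, b/ab meet in 0. 1b->1: ok.
aaa: 2a undefined. 2a->0: no, b/aaa meet in 0. 2a->1: ok.
aab: 2b undefined. 2b->0: no, b/aab meet in 0. 2b->1: ok.
All examples now run through 3 states with every (state, symbol) defined. Accept strings end in {0,2}, Reject strings end in {1}; accept={0,2}.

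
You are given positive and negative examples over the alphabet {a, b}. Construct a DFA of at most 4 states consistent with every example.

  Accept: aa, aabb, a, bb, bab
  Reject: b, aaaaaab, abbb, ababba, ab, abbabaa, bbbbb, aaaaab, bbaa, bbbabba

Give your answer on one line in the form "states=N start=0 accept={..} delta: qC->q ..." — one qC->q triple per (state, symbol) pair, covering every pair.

Grow the machine one transition at a time. Run the examples from 0; the earliest place one falls off (shortest prefix, ties alphabetical) gets sent to the lowest-numbered state that keeps every Accept/Reject pair distinguishable — a pair clashes when both reach the same state with identical unread suffix — and to a fresh state only if none does.
a: 0a undefined. 0a->0: ok.
b: 0b undefined. 0b->0: no, aa/b meet in 0. Open state 1: 0b->1.
ba: 1a undefined. 1a->0: no, bab/b meet in 1. 1a->1: ok.
bb: 1b undefined. 1b->0: no, aa/bbaa meet in 0. 1b->1: no, aabb/b meet in 1. Open state 2: 1b->2.
bba: 2a undefined. 2a->0: no, aa/bbaa meet in 0. 2a->1: ok.
bbb: 2b undefined. 2b->0: no, aa/abbb meet in 0. 2b->1: ok.
All examples now run through 3 states with every (state, symbol) defined. Accept strings end in {0,2}, Reject strings end in {1}; accept={0,2}.

states=3 start=0 accept={0,2} delta: 0a->0 0b->1 1a->1 1b->2 2a->1 2b->1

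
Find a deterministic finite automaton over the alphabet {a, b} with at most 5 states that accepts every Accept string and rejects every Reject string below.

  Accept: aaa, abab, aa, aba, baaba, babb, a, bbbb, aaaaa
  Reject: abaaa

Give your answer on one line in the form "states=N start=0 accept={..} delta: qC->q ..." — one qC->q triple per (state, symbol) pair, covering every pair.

states=4 start=0 accept={0,1,2} delta: 0a->0 0b->1 1a->2 1b->0 2a->3 2b->0 3a->3 3b->0

State merging on the prefix tree: take the shortest (then alphabetical) example prefix whose next move is undefined and point that move at state 0, else 1, else 2, ...; a target is out if some Accept/Reject pair would then sit in one state with the same input left (inseparable). If every existing state is out, open a new one.
a: 0a undefined. 0a->0: ok.
b: 0b undefined. 0b->0: no, aaa/abaaa meet in 0. Open state 1: 0b->1.
ba: 1a undefined. 1a->0: no, aaa/abaaa meet in 0. 1a->1: no, aba/abaaa meet in 1. Open state 2: 1a->2.
bb: 1b undefined. 1b->0: ok.
baa: 2a undefined. 2a->0: no, aaa/abaaa meet in 0. 2a->1: no, aba/abaaa meet in 2. 2a->2: no, aba/abaaa meet in 2. Open state 3: 2a->3.
bab: 2b undefined. 2b->0: ok.
baab: 3b undefined. 3b->0: ok.
abaaa: 3a undefined. 3a->0: no, aaa/abaaa meet in 0. 3a->1: no, babb/abaaa meet in 1. 3a->2: no, aba/abaaa meet in 2. 3a->3: ok.
All examples now run through 4 states with every (state, symbol) defined. Accept strings end in {0,1,2}, Reject strings end in {3}; accept={0,1,2}.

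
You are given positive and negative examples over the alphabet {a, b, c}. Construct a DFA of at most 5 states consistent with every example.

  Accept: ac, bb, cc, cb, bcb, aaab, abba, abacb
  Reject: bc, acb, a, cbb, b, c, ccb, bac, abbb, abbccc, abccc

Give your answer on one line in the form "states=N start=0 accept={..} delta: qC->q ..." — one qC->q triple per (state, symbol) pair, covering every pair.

State merging on the prefix tree: take the shortest (then alphabetical) example prefix whose next move is undefined and point that move at state 0, else 1, else 2, ...; a target is out if some Accept/Reject pair would then sit in one state with the same input left (inseparable). If every existing state is out, open a new one.
a: 0a undefined. 0a->0: no, ac/c meet in 0 with "c" left. Open state 1: 0a->1.
b: 0b undefined. 0b->0: no, ac/bac meet in 1 with "c" left. 0b->1: no, ac/bc meet in 1 with "c" left. Open state 2: 0b->2.
c: 0c undefined. 0c->0: no, bb/cbb meet in 2 with "b" left. 0c->1: ok.
aa: 1a undefined. 1a->0: ok.
ab: 1b undefined. 1b->0: no, bb/abbb meet in 2 with "b" left. 1b->1: no, cb/a meet in 1. 1b->2: no, bb/cbb meet in 2 with "b" left. Open state 3: 1b->3.
ac: 1c undefined. 1c->0: ok.
ba: 2a undefined. 2a->0: ok.
bb: 2b undefined. 2b->0: ok.
bc: 2c undefined. 2c->0: no, ac/bc meet in 0. 2c->1: ok.
aba: 3a undefined. 3a->0: ok.
abb: 3b undefined. 3b->0: no, ac/cbb meet in 0. 3b->1: no, ac/abbccc meet in 0. 3b->2: no, ac/abbb meet in 0. 3b->3: no, cb/cbb meet in 3. Open state 4: 3b->4.
abc: 3c undefined. 3c->0: no, ac/abccc meet in 0. 3c->1: ok.
abba: 4a undefined. 4a->0: ok.
abbb: 4b undefined. 4b->0: no, ac/abbb meet in 0. 4b->1: ok.
abbc: 4c undefined. 4c->0: no, ac/abbccc meet in 0. 4c->1: ok.
All examples now run through 5 states with every (state, symbol) defined. Accept strings end in {0,3}, Reject strings end in {1,2,4}; accept={0,3}.

states=5 start=0 accept={0,3} delta: 0a->1 0b->2 0c->1 1a->0 1b->3 1c->0 2a->0 2b->0 2c->1 3a->0 3b->4 3c->1 4a->0 4b->1 4c->1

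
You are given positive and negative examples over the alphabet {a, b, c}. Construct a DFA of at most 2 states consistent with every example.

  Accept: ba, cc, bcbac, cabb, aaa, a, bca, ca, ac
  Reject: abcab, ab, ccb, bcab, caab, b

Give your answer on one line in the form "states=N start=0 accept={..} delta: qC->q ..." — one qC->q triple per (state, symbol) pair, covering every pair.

State merging on the prefix tree: take the shortest (then alphabetical) example prefix whose next move is undefined and point that move at state 0, else 1, else 2, ...; a target is out if some Accept/Reject pair would then sit in one state with the same input left (inseparable). If every existing state is out, open a new one.
a: 0a undefined. 0a->0: ok.
b: 0b undefined. 0b->0: no, ba/ab meet in 0. Open state 1: 0b->1.
c: 0c undefined. 0c->0: ok.
ba: 1a undefined. 1a->0: ok.
bc: 1c undefined. 1c->0: ok.
cabb: 1b undefined. 1b->0: ok.
All examples now run through 2 states with every (state, symbol) defined. Accept strings end in {0}, Reject strings end in {1}; accept={0}.

states=2 start=0 accept={0} delta: 0a->0 0b->1 0c->0 1a->0 1b->0 1c->0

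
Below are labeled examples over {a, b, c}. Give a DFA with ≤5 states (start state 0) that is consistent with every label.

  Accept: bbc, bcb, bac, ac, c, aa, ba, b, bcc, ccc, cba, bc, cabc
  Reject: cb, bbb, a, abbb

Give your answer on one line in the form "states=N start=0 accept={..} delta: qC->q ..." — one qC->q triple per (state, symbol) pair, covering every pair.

states=4 start=0 accept={0,2} delta: 0a->1 0b->2 0c->2 1a->0 1b->0 1c->0 2a->0 2b->3 2c->0 3a->0 3b->1 3c->0

Fold the examples into a partial DFA from state 0: repeatedly fix the first undefined (state, symbol) met by the shortest-then-alphabetical prefix, trying targets in increasing order and rejecting any under which an Accept and a Reject string meet in one state with the same remainder; add a state when all current targets are rejected. Accepting states are where Accept strings end.
a: 0a undefined. 0a->0: no, aa/a meet in 0. Open state 1: 0a->1.
b: 0b undefined. 0b->0: no, bcb/cb meet in 0 with "cb" left. 0b->1: no, b/a meet in 1. Open state 2: 0b->2.
c: 0c undefined. 0c->0: no, b/cb meet in 2. 0c->1: no, c/a meet in 1. 0c->2: ok.
aa: 1a undefined. 1a->0: ok.
ab: 1b undefined. 1b->0: ok.
ac: 1c undefined. 1c->0: ok.
ba: 2a undefined. 2a->0: ok.
bb: 2b undefined. 2b->0: no, bbc/bbb meet in 2. 2b->1: no, bbc/bbb meet in 0. 2b->2: no, bac/cb meet in 2. Open state 3: 2b->3.
bc: 2c undefined. 2c->0: ok.
bbb: 3b undefined. 3b->0: no, ac/bbb meet in 0. 3b->1: ok.
bbc: 3c undefined. 3c->0: ok.
cba: 3a undefined. 3a->0: ok.
All examples now run through 4 states with every (state, symbol) defined. Accept strings end in {0,2}, Reject strings end in {1,3}; accept={0,2}.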